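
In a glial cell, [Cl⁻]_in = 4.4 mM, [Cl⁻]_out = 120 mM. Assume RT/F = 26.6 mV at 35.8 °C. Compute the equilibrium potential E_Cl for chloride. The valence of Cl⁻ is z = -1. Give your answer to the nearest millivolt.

E = (26.6/z) · ln([Cl⁻]_out/[Cl⁻]_in) with z = -1.
For an anion, dividing by z = -1 reverses the sign.
= (26.6/-1) · ln(120/4.4) = -26.60 · ln(27.27)
= -26.60 · (3.3059) = -87.94 mV

-88 mV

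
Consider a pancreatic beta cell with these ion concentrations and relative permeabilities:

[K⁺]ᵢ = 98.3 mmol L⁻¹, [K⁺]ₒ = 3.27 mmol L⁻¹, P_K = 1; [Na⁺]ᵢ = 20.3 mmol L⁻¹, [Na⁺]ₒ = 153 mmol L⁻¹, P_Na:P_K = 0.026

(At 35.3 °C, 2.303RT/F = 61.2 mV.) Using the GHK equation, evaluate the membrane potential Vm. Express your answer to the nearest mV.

-69 mV

Vm = 61.2 · log₁₀[(Σ P·[cation]ₒ + Σ P·[anion]ᵢ) / (Σ P·[cation]ᵢ + Σ P·[anion]ₒ)]
Numerator = 1×3.27 + 0.026×153 = 7.248
Denominator = 1×98.3 + 0.026×20.3 = 98.83
Vm = 61.2 · log₁₀(0.07334) = 61.2 × (-1.1347) = -69.44 mV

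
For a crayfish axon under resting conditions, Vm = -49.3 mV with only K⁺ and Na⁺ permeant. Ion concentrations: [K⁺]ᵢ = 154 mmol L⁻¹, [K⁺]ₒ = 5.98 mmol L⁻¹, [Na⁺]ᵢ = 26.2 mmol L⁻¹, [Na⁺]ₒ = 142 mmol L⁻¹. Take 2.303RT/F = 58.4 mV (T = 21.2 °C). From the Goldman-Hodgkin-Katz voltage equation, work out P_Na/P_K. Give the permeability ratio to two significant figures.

Let α = P_Na/P_K. GHK: Vm = 58.4·log₁₀[(Kₒ + α·Naₒ)/(Kᵢ + α·Naᵢ)].
10^(Vm/58.4) = 10^(-49.3/58.4) = 0.14316
So 0.14316·(Kᵢ + α·Naᵢ) = Kₒ + α·Naₒ → α = (0.14316·154.0 − 5.98) / (142.0 − 0.14316·26.2)
α = (22.05 − 5.98) / (142.0 − 3.751) = 16.07/138.2 = 0.1162

0.12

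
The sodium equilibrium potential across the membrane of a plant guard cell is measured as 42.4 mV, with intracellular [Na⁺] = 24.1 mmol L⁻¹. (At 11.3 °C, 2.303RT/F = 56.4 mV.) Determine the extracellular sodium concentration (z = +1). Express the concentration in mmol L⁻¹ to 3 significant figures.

Nernst: E = (56.4/1) · log₁₀([out]/[in]), so log₁₀([out]/[in]) = 42.4 × 1 / 56.4 = 0.7518.
[out]/[in] = 10^(0.7518) = 5.646.
[out] = 5.646 × 24.1 = 136.1 mmol L⁻¹.

136 mmol L⁻¹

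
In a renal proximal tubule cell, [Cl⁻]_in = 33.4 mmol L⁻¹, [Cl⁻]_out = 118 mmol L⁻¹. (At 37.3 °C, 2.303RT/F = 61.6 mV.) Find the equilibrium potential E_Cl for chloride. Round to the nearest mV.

-34 mV

E = (61.6/z) · log₁₀([Cl⁻]_out/[Cl⁻]_in) with z = -1.
For an anion, dividing by z = -1 reverses the sign.
= (61.6/-1) · log₁₀(118/33.4) = -61.60 · log₁₀(3.533)
= -61.60 · (0.5481) = -33.77 mV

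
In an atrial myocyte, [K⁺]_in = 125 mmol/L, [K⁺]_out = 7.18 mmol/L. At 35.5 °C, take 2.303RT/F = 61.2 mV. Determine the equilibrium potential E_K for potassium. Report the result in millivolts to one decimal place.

E = (61.2/z) · log₁₀([K⁺]_out/[K⁺]_in) with z = +1.
= (61.2/1) · log₁₀(7.18/125) = 61.20 · log₁₀(0.05744)
= 61.20 · (-1.2408) = -75.94 mV

-75.9 mV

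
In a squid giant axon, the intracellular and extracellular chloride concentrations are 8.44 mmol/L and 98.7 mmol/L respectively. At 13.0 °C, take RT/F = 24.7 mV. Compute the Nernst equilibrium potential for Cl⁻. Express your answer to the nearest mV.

E = (24.7/z) · ln([Cl⁻]_out/[Cl⁻]_in) with z = -1.
For an anion, dividing by z = -1 reverses the sign.
= (24.7/-1) · ln(98.7/8.44) = -24.70 · ln(11.69)
= -24.70 · (2.4591) = -60.74 mV

-61 mV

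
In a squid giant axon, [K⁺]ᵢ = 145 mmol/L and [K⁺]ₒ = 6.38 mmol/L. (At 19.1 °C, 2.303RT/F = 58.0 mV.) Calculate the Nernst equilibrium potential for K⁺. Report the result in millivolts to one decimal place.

-78.7 mV

E = (58.0/z) · log₁₀([K⁺]_out/[K⁺]_in) with z = +1.
= (58.0/1) · log₁₀(6.38/145) = 58.00 · log₁₀(0.044)
= 58.00 · (-1.3565) = -78.68 mV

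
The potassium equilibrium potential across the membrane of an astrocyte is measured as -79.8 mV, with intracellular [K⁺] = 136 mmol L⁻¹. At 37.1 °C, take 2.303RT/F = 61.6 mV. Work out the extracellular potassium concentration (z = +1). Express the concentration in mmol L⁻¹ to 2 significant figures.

Nernst: E = (61.6/1) · log₁₀([out]/[in]), so log₁₀([out]/[in]) = -79.8 × 1 / 61.6 = -1.2955.
[out]/[in] = 10^(-1.2955) = 0.05065.
[out] = 0.05065 × 136 = 6.888 mmol L⁻¹.

6.9 mmol L⁻¹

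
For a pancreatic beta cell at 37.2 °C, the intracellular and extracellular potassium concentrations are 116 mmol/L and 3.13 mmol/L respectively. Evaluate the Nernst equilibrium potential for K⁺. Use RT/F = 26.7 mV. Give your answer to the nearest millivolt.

-96 mV

E = (26.7/z) · ln([K⁺]_out/[K⁺]_in) with z = +1.
= (26.7/1) · ln(3.13/116) = 26.70 · ln(0.02698)
= 26.70 · (-3.6126) = -96.46 mV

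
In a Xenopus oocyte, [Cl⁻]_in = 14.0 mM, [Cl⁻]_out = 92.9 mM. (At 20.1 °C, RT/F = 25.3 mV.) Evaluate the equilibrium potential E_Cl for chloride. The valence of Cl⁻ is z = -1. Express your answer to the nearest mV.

-48 mV

E = (25.3/z) · ln([Cl⁻]_out/[Cl⁻]_in) with z = -1.
For an anion, dividing by z = -1 reverses the sign.
= (25.3/-1) · ln(92.9/14.0) = -25.30 · ln(6.636)
= -25.30 · (1.8925) = -47.88 mV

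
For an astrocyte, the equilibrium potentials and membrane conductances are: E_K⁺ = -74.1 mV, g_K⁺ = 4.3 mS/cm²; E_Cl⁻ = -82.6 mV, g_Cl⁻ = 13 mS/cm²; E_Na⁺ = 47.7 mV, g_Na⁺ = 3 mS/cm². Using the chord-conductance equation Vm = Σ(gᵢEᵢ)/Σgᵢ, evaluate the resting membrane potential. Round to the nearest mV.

-62 mV

Σ gᵢEᵢ = 4.3·(-74.1) + 13·(-82.6) + 3·(47.7) = -1249.33
Σ gᵢ = 4.3 + 13 + 3 = 20.3
Vm = -1249.33 / 20.3 = -61.54 mV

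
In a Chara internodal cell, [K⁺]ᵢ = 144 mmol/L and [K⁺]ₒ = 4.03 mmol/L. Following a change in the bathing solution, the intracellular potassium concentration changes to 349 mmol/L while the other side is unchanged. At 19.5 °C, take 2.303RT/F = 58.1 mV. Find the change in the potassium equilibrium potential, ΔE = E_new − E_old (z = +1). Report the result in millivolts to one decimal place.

E_old = (58.1/1)·log₁₀(4.03/144) = -90.23 mV
E_new = (58.1/1)·log₁₀(4.03/349) = -112.57 mV
ΔE = -112.57 − (-90.23) = -22.34 mV

-22.3 mV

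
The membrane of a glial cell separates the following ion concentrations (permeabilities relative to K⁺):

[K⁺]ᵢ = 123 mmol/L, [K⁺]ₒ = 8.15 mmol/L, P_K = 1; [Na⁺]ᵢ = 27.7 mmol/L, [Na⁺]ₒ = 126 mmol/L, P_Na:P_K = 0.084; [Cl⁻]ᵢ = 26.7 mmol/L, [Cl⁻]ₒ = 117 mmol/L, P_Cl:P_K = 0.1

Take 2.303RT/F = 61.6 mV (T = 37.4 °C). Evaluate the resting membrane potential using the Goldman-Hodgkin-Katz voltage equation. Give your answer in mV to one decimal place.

-49.7 mV

Vm = 61.6 · log₁₀[(Σ P·[cation]ₒ + Σ P·[anion]ᵢ) / (Σ P·[cation]ᵢ + Σ P·[anion]ₒ)]
Numerator = 1×8.15 + 0.084×126 + 0.1×26.7 = 21.4
Denominator = 1×123 + 0.084×27.7 + 0.1×117 = 137
Vm = 61.6 · log₁₀(0.1562) = 61.6 × (-0.8063) = -49.67 mV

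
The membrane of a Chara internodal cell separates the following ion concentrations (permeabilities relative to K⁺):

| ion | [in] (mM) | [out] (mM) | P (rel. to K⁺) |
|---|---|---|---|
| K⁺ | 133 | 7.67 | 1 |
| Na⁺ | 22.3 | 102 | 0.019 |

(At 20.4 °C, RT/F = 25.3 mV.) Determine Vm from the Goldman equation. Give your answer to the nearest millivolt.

-67 mV

Vm = 25.3 · ln[(Σ P·[cation]ₒ + Σ P·[anion]ᵢ) / (Σ P·[cation]ᵢ + Σ P·[anion]ₒ)]
Numerator = 1×7.67 + 0.019×102 = 9.608
Denominator = 1×133 + 0.019×22.3 = 133.4
Vm = 25.3 · ln(0.072011) = 25.3 × (-2.6309) = -66.56 mV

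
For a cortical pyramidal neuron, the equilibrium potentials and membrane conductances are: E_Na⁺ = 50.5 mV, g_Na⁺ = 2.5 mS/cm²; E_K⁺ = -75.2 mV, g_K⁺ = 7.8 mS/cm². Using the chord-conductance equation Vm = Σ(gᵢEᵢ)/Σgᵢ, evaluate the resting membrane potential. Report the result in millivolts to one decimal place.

Σ gᵢEᵢ = 2.5·(50.5) + 7.8·(-75.2) = -460.31
Σ gᵢ = 2.5 + 7.8 = 10.3
Vm = -460.31 / 10.3 = -44.69 mV

-44.7 mV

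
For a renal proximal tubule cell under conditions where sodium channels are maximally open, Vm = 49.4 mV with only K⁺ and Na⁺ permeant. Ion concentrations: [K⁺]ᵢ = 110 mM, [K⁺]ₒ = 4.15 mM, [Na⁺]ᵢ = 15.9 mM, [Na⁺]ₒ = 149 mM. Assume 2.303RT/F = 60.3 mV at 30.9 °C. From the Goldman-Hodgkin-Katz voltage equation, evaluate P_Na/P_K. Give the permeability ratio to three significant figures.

16.3

Let α = P_Na/P_K. GHK: Vm = 60.3·log₁₀[(Kₒ + α·Naₒ)/(Kᵢ + α·Naᵢ)].
10^(Vm/60.3) = 10^(49.4/60.3) = 6.5953
So 6.5953·(Kᵢ + α·Naᵢ) = Kₒ + α·Naₒ → α = (6.5953·110.0 − 4.15) / (149.0 − 6.5953·15.9)
α = (725.5 − 4.15) / (149.0 − 104.9) = 721.3/44.13 = 16.34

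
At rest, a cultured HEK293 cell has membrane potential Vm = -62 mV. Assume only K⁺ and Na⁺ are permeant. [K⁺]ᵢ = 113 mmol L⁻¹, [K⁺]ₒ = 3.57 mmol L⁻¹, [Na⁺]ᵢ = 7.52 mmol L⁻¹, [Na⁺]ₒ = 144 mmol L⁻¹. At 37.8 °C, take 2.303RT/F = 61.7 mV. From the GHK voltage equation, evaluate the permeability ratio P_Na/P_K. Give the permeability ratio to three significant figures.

0.0531

Let α = P_Na/P_K. GHK: Vm = 61.7·log₁₀[(Kₒ + α·Naₒ)/(Kᵢ + α·Naᵢ)].
10^(Vm/61.7) = 10^(-62.0/61.7) = 0.098887
So 0.098887·(Kᵢ + α·Naᵢ) = Kₒ + α·Naₒ → α = (0.098887·113.0 − 3.57) / (144.0 − 0.098887·7.52)
α = (11.17 − 3.57) / (144.0 − 0.7436) = 7.604/143.3 = 0.05308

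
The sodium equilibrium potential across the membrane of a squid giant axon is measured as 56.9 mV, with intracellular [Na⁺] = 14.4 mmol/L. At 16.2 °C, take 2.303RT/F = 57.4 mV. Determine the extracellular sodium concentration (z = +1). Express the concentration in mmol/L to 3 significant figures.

141 mmol/L

Nernst: E = (57.4/1) · log₁₀([out]/[in]), so log₁₀([out]/[in]) = 56.9 × 1 / 57.4 = 0.9913.
[out]/[in] = 10^(0.9913) = 9.801.
[out] = 9.801 × 14.4 = 141.1 mmol/L.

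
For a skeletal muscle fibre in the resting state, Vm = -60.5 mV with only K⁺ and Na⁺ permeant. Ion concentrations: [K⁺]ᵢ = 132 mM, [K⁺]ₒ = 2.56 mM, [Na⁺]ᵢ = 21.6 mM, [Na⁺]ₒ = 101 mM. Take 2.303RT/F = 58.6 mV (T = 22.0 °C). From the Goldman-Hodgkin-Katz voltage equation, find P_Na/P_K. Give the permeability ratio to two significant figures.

Let α = P_Na/P_K. GHK: Vm = 58.6·log₁₀[(Kₒ + α·Naₒ)/(Kᵢ + α·Naᵢ)].
10^(Vm/58.6) = 10^(-60.5/58.6) = 0.092806
So 0.092806·(Kᵢ + α·Naᵢ) = Kₒ + α·Naₒ → α = (0.092806·132.0 − 2.56) / (101.0 − 0.092806·21.6)
α = (12.25 − 2.56) / (101.0 − 2.005) = 9.69/99 = 0.09789

0.098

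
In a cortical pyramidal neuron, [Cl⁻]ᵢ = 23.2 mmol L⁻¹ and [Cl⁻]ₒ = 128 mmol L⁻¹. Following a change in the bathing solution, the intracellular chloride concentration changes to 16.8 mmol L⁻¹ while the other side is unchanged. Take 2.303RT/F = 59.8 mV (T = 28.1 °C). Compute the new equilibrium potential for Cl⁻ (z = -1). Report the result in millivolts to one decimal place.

-52.7 mV

After the shift: [Cl⁻]_out = 128, [Cl⁻]_in = 16.8 mmol L⁻¹.
E_new = (59.8/-1)·log₁₀(128/16.8) = -59.80 · (0.8819) = -52.74 mV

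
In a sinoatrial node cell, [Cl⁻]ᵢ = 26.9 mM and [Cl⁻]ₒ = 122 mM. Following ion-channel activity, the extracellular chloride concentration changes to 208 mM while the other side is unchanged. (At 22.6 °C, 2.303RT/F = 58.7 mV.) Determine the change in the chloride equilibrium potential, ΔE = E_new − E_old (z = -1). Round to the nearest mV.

-14 mV

E_old = (58.7/-1)·log₁₀(122/26.9) = -38.54 mV
E_new = (58.7/-1)·log₁₀(208/26.9) = -52.14 mV
ΔE = -52.14 − (-38.54) = -13.60 mV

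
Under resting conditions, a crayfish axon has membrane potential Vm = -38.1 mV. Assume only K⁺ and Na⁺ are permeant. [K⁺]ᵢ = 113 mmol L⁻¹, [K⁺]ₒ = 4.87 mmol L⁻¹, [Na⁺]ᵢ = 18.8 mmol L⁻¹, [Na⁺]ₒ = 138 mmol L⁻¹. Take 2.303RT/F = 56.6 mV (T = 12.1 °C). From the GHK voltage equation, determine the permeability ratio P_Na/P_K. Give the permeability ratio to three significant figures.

0.143

Let α = P_Na/P_K. GHK: Vm = 56.6·log₁₀[(Kₒ + α·Naₒ)/(Kᵢ + α·Naᵢ)].
10^(Vm/56.6) = 10^(-38.1/56.6) = 0.21225
So 0.21225·(Kᵢ + α·Naᵢ) = Kₒ + α·Naₒ → α = (0.21225·113.0 − 4.87) / (138.0 − 0.21225·18.8)
α = (23.98 − 4.87) / (138.0 − 3.99) = 19.11/134 = 0.1426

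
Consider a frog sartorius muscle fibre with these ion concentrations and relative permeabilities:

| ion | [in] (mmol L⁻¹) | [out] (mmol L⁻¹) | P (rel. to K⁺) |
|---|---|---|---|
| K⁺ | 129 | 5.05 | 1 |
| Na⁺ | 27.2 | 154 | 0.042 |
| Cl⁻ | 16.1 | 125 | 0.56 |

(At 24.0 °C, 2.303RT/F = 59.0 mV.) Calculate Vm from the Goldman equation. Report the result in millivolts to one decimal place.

-58.3 mV

Vm = 59.0 · log₁₀[(Σ P·[cation]ₒ + Σ P·[anion]ᵢ) / (Σ P·[cation]ᵢ + Σ P·[anion]ₒ)]
Numerator = 1×5.05 + 0.042×154 + 0.56×16.1 = 20.53
Denominator = 1×129 + 0.042×27.2 + 0.56×125 = 200.1
Vm = 59.0 · log₁₀(0.1026) = 59.0 × (-0.9889) = -58.34 mV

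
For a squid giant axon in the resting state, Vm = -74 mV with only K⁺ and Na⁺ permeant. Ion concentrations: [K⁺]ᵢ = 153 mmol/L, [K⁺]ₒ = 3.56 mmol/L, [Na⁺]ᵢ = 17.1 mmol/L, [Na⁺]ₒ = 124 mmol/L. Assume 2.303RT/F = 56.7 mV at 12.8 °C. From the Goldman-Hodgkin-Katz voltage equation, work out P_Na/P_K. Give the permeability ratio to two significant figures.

Let α = P_Na/P_K. GHK: Vm = 56.7·log₁₀[(Kₒ + α·Naₒ)/(Kᵢ + α·Naᵢ)].
10^(Vm/56.7) = 10^(-74.0/56.7) = 0.049532
So 0.049532·(Kᵢ + α·Naᵢ) = Kₒ + α·Naₒ → α = (0.049532·153.0 − 3.56) / (124.0 − 0.049532·17.1)
α = (7.578 − 3.56) / (124.0 − 0.847) = 4.018/123.2 = 0.03263

0.033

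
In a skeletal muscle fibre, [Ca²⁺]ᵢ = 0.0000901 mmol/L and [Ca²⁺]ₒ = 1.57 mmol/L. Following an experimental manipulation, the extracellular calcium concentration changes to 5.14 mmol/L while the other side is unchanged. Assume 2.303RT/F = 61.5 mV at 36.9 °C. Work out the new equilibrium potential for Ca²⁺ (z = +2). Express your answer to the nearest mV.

After the shift: [Ca²⁺]_out = 5.14, [Ca²⁺]_in = 0.0000901 mmol/L.
E_new = (61.5/2)·log₁₀(5.14/0.0000901) = 30.75 · (4.7562) = 146.25 mV

146 mV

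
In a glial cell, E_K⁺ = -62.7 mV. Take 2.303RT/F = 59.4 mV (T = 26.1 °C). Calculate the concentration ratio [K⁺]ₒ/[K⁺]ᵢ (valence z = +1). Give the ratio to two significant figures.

log₁₀([out]/[in]) = E·z/(59.4) = -62.7 × 1 / 59.4 = -1.0556
[out]/[in] = 10^(-1.0556) = 0.08799

0.088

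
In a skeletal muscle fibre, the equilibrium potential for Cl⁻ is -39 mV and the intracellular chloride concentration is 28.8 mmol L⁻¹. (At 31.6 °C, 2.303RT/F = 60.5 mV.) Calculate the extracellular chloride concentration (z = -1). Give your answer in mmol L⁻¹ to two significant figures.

130 mmol L⁻¹

Nernst: E = (60.5/-1) · log₁₀([out]/[in]), so log₁₀([out]/[in]) = -39.0 × -1 / 60.5 = 0.6446.
[out]/[in] = 10^(0.6446) = 4.412.
[out] = 4.412 × 28.8 = 127.1 mmol L⁻¹.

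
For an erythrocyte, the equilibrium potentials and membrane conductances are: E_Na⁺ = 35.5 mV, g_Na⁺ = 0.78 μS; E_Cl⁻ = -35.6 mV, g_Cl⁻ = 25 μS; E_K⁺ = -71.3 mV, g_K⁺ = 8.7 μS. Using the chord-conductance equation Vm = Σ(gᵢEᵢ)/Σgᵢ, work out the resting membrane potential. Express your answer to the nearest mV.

-43 mV

Σ gᵢEᵢ = 0.78·(35.5) + 25·(-35.6) + 8.7·(-71.3) = -1482.62
Σ gᵢ = 0.78 + 25 + 8.7 = 34.48
Vm = -1482.62 / 34.48 = -43.00 mV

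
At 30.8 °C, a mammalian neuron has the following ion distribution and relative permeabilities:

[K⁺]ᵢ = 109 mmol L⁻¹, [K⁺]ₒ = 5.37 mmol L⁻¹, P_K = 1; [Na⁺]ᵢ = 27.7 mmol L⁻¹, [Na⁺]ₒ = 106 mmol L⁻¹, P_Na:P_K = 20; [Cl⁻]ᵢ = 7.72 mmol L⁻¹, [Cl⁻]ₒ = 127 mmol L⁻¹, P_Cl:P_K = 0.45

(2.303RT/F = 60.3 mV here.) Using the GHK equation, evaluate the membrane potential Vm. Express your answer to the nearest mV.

Vm = 60.3 · log₁₀[(Σ P·[cation]ₒ + Σ P·[anion]ᵢ) / (Σ P·[cation]ᵢ + Σ P·[anion]ₒ)]
Numerator = 1×5.37 + 20×106 + 0.45×7.72 = 2129
Denominator = 1×109 + 20×27.7 + 0.45×127 = 720.1
Vm = 60.3 · log₁₀(2.9561) = 60.3 × (0.4707) = 28.38 mV

28 mV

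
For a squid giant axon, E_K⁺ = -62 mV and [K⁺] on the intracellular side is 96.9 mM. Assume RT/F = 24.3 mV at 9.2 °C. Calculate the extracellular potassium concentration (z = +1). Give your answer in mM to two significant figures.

7.6 mM

Nernst: E = (24.3/1) · ln([out]/[in]), so ln([out]/[in]) = -62.0 × 1 / 24.3 = -2.5514.
[out]/[in] = e^(-2.5514) = 0.07797.
[out] = 0.07797 × 96.9 = 7.555 mM.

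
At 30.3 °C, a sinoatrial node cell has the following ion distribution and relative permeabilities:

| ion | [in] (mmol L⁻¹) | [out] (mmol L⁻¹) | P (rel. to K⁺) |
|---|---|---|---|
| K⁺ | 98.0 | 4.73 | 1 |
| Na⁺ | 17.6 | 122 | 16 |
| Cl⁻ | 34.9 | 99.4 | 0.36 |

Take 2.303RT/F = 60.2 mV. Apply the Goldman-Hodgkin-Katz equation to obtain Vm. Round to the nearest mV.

Vm = 60.2 · log₁₀[(Σ P·[cation]ₒ + Σ P·[anion]ᵢ) / (Σ P·[cation]ᵢ + Σ P·[anion]ₒ)]
Numerator = 1×4.73 + 16×122 + 0.36×34.9 = 1969
Denominator = 1×98.0 + 16×17.6 + 0.36×99.4 = 415.4
Vm = 60.2 · log₁₀(4.7409) = 60.2 × (0.6759) = 40.69 mV

41 mV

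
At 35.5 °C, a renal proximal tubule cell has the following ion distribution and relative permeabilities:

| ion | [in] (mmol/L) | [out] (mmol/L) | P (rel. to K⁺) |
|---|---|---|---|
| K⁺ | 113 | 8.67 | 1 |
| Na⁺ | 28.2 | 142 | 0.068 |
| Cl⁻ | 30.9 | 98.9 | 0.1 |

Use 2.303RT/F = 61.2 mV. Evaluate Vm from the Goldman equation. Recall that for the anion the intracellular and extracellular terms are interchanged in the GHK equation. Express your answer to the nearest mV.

Vm = 61.2 · log₁₀[(Σ P·[cation]ₒ + Σ P·[anion]ᵢ) / (Σ P·[cation]ᵢ + Σ P·[anion]ₒ)]
Numerator = 1×8.67 + 0.068×142 + 0.1×30.9 = 21.42
Denominator = 1×113 + 0.068×28.2 + 0.1×98.9 = 124.8
Vm = 61.2 · log₁₀(0.17159) = 61.2 × (-0.7655) = -46.85 mV

-47 mV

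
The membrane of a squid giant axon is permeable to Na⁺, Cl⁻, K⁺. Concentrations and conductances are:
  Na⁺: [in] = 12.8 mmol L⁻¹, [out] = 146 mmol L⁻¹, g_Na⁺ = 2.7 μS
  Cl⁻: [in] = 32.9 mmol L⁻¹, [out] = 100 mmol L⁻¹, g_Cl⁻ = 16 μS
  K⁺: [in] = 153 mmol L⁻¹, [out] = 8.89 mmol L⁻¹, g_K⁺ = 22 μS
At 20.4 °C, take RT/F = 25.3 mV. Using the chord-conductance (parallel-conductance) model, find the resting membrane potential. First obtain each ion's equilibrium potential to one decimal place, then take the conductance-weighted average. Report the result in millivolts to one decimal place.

E_Na⁺ = (25.3/1)·ln(146/12.8) = 61.6 mV
E_Cl⁻ = (25.3/-1)·ln(100/32.9) = -28.1 mV
E_K⁺ = (25.3/1)·ln(8.89/153) = -72.0 mV
Vm = (Σ gᵢEᵢ)/(Σ gᵢ) = (2.7·61.6 + 16·-28.1 + 22·-72.0) / (2.7 + 16 + 22)
= -1867.28 / 40.7 = -45.88 mV

-45.9 mV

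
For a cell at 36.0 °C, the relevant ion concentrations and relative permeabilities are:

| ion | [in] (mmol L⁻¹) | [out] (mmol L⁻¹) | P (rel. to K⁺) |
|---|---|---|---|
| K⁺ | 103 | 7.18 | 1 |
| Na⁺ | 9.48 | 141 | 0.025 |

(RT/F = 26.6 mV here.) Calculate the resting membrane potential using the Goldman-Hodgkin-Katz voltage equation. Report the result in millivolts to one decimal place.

Vm = 26.6 · ln[(Σ P·[cation]ₒ + Σ P·[anion]ᵢ) / (Σ P·[cation]ᵢ + Σ P·[anion]ₒ)]
Numerator = 1×7.18 + 0.025×141 = 10.71
Denominator = 1×103 + 0.025×9.48 = 103.2
Vm = 26.6 · ln(0.10369) = 26.6 × (-2.2663) = -60.28 mV

-60.3 mV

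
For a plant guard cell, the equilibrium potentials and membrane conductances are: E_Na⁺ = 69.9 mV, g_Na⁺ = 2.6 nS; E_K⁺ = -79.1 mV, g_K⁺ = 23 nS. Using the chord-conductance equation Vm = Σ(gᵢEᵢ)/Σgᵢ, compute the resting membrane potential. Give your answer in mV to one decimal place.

Σ gᵢEᵢ = 2.6·(69.9) + 23·(-79.1) = -1637.56
Σ gᵢ = 2.6 + 23 = 25.6
Vm = -1637.56 / 25.6 = -63.97 mV

-64.0 mV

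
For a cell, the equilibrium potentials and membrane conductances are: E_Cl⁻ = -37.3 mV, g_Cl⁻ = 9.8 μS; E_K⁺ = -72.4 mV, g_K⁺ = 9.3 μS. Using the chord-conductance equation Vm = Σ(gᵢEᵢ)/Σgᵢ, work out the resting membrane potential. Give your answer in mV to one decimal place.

-54.4 mV

Σ gᵢEᵢ = 9.8·(-37.3) + 9.3·(-72.4) = -1038.86
Σ gᵢ = 9.8 + 9.3 = 19.1
Vm = -1038.86 / 19.1 = -54.39 mV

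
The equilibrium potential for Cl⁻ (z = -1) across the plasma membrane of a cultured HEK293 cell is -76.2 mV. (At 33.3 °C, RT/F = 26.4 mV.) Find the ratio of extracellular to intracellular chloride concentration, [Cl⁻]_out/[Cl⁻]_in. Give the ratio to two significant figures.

ln([out]/[in]) = E·z/(26.4) = -76.2 × -1 / 26.4 = 2.8864
[out]/[in] = e^(2.8864) = 17.93

18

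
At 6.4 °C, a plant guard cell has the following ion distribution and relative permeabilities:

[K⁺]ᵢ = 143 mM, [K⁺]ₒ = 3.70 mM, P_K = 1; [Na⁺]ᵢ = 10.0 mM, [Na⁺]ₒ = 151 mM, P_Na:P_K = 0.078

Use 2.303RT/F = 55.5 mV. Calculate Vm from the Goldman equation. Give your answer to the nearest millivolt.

-54 mV

Vm = 55.5 · log₁₀[(Σ P·[cation]ₒ + Σ P·[anion]ᵢ) / (Σ P·[cation]ᵢ + Σ P·[anion]ₒ)]
Numerator = 1×3.70 + 0.078×151 = 15.48
Denominator = 1×143 + 0.078×10.0 = 143.8
Vm = 55.5 · log₁₀(0.10765) = 55.5 × (-0.9680) = -53.72 mV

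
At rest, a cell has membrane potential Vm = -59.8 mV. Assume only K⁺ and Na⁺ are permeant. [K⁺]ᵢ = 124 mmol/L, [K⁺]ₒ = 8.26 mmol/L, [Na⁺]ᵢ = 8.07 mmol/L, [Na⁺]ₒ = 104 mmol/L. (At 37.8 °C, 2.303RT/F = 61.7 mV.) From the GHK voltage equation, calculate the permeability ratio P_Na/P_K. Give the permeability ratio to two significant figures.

Let α = P_Na/P_K. GHK: Vm = 61.7·log₁₀[(Kₒ + α·Naₒ)/(Kᵢ + α·Naᵢ)].
10^(Vm/61.7) = 10^(-59.8/61.7) = 0.10735
So 0.10735·(Kᵢ + α·Naᵢ) = Kₒ + α·Naₒ → α = (0.10735·124.0 − 8.26) / (104.0 − 0.10735·8.07)
α = (13.31 − 8.26) / (104.0 − 0.8663) = 5.051/103.1 = 0.04898

0.049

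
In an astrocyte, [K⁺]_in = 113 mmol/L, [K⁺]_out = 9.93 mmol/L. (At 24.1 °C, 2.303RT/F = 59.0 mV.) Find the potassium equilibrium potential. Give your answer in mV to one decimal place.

E = (59.0/z) · log₁₀([K⁺]_out/[K⁺]_in) with z = +1.
= (59.0/1) · log₁₀(9.93/113) = 59.00 · log₁₀(0.08788)
= 59.00 · (-1.0561) = -62.31 mV

-62.3 mV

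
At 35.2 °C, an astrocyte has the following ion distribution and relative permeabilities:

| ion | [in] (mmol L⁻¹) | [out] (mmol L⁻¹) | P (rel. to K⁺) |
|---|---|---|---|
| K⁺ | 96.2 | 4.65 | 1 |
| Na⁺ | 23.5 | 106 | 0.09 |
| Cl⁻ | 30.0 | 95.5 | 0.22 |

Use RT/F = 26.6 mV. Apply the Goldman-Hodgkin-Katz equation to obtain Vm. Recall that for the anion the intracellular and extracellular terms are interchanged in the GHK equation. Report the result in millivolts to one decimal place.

Vm = 26.6 · ln[(Σ P·[cation]ₒ + Σ P·[anion]ᵢ) / (Σ P·[cation]ᵢ + Σ P·[anion]ₒ)]
Numerator = 1×4.65 + 0.09×106 + 0.22×30.0 = 20.79
Denominator = 1×96.2 + 0.09×23.5 + 0.22×95.5 = 119.3
Vm = 26.6 · ln(0.17423) = 26.6 × (-1.7474) = -46.48 mV

-46.5 mV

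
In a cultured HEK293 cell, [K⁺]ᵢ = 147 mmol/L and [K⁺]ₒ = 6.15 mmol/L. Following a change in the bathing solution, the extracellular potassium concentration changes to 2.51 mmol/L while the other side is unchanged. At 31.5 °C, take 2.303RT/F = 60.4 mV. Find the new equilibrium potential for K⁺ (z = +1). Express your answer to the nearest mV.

After the shift: [K⁺]_out = 2.51, [K⁺]_in = 147 mmol/L.
E_new = (60.4/1)·log₁₀(2.51/147) = 60.40 · (-1.7676) = -106.77 mV

-107 mV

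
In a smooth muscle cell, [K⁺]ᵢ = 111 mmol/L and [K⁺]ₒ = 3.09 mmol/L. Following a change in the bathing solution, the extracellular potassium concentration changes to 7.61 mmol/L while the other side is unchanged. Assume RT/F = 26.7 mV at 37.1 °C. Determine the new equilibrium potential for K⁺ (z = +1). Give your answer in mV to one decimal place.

-71.6 mV

After the shift: [K⁺]_out = 7.61, [K⁺]_in = 111 mmol/L.
E_new = (26.7/1)·ln(7.61/111) = 26.70 · (-2.6801) = -71.56 mV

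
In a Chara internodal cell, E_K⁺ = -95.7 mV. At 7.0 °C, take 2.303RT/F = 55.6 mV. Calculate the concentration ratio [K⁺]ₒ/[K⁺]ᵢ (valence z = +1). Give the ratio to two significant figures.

0.019

log₁₀([out]/[in]) = E·z/(55.6) = -95.7 × 1 / 55.6 = -1.7212
[out]/[in] = 10^(-1.7212) = 0.019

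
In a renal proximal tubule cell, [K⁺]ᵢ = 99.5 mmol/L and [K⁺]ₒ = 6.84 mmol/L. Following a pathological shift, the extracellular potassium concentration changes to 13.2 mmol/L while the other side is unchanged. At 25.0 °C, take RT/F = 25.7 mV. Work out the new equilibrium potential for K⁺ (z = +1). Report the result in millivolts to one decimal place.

-51.9 mV

After the shift: [K⁺]_out = 13.2, [K⁺]_in = 99.5 mmol/L.
E_new = (25.7/1)·ln(13.2/99.5) = 25.70 · (-2.0199) = -51.91 mV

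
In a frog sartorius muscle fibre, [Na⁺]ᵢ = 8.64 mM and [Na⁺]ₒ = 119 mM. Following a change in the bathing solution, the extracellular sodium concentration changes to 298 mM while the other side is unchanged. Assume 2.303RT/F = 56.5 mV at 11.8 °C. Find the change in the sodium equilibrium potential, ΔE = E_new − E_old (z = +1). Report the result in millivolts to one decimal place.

22.5 mV

E_old = (56.5/1)·log₁₀(119/8.64) = 64.36 mV
E_new = (56.5/1)·log₁₀(298/8.64) = 86.88 mV
ΔE = 86.88 − (64.36) = 22.52 mV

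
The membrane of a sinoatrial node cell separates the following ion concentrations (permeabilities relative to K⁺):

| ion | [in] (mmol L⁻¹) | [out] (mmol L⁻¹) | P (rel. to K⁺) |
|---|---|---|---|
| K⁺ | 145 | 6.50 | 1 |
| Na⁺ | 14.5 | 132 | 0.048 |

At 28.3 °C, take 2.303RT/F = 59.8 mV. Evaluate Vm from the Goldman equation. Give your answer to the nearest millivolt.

-63 mV

Vm = 59.8 · log₁₀[(Σ P·[cation]ₒ + Σ P·[anion]ᵢ) / (Σ P·[cation]ᵢ + Σ P·[anion]ₒ)]
Numerator = 1×6.50 + 0.048×132 = 12.84
Denominator = 1×145 + 0.048×14.5 = 145.7
Vm = 59.8 · log₁₀(0.088101) = 59.8 × (-1.0550) = -63.09 mV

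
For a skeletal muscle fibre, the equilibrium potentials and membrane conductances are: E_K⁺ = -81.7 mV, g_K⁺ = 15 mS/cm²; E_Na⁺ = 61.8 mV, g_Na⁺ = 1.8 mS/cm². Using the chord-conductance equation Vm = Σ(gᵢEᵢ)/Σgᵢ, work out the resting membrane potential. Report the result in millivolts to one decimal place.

Σ gᵢEᵢ = 15·(-81.7) + 1.8·(61.8) = -1114.26
Σ gᵢ = 15 + 1.8 = 16.8
Vm = -1114.26 / 16.8 = -66.33 mV

-66.3 mV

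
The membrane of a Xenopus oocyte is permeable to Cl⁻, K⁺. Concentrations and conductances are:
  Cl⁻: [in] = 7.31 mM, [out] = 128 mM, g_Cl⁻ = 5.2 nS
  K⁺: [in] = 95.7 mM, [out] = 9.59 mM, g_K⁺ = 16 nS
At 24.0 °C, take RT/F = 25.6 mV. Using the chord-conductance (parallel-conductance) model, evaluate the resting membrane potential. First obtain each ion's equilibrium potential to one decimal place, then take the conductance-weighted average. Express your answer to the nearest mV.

-62 mV

E_Cl⁻ = (25.6/-1)·ln(128/7.31) = -73.3 mV
E_K⁺ = (25.6/1)·ln(9.59/95.7) = -58.9 mV
Vm = (Σ gᵢEᵢ)/(Σ gᵢ) = (5.2·-73.3 + 16·-58.9) / (5.2 + 16)
= -1323.56 / 21.2 = -62.43 mV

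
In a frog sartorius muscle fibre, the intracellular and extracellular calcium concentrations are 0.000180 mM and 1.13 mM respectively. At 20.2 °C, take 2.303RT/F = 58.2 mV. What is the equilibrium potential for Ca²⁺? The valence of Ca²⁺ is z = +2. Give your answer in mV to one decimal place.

E = (58.2/z) · log₁₀([Ca²⁺]_out/[Ca²⁺]_in) with z = +2.
= (58.2/2) · log₁₀(1.13/0.000180) = 29.10 · log₁₀(6278)
= 29.10 · (3.7978) = 110.52 mV

110.5 mV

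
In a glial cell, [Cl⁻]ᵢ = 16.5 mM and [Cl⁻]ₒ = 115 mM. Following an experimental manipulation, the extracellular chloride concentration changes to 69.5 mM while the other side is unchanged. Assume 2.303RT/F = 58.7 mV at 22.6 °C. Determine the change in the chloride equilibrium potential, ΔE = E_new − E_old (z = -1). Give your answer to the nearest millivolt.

E_old = (58.7/-1)·log₁₀(115/16.5) = -49.50 mV
E_new = (58.7/-1)·log₁₀(69.5/16.5) = -36.66 mV
ΔE = -36.66 − (-49.50) = 12.84 mV

13 mV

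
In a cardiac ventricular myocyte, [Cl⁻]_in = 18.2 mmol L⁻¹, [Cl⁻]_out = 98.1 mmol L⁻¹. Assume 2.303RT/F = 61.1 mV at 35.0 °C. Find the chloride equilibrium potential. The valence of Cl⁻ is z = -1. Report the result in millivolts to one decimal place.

E = (61.1/z) · log₁₀([Cl⁻]_out/[Cl⁻]_in) with z = -1.
For an anion, dividing by z = -1 reverses the sign.
= (61.1/-1) · log₁₀(98.1/18.2) = -61.10 · log₁₀(5.39)
= -61.10 · (0.7316) = -44.70 mV

-44.7 mV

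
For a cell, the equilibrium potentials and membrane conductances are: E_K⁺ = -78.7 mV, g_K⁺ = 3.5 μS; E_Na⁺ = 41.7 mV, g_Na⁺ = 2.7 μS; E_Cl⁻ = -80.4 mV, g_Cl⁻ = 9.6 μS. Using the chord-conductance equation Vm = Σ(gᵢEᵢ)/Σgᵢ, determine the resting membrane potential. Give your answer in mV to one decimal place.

Σ gᵢEᵢ = 3.5·(-78.7) + 2.7·(41.7) + 9.6·(-80.4) = -934.70
Σ gᵢ = 3.5 + 2.7 + 9.6 = 15.8
Vm = -934.70 / 15.8 = -59.16 mV

-59.2 mV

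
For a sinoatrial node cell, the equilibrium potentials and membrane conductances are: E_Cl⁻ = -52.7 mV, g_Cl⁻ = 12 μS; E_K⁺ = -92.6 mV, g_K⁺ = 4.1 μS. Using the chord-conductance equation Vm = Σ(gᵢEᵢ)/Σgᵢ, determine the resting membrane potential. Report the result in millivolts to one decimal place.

Σ gᵢEᵢ = 12·(-52.7) + 4.1·(-92.6) = -1012.06
Σ gᵢ = 12 + 4.1 = 16.1
Vm = -1012.06 / 16.1 = -62.86 mV

-62.9 mV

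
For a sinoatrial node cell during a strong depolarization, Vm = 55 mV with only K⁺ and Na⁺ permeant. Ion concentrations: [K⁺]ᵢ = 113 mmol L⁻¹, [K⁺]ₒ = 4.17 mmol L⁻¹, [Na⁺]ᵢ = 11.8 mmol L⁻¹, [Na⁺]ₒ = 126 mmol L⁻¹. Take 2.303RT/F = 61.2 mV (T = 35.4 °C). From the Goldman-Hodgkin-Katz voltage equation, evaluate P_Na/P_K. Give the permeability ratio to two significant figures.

Let α = P_Na/P_K. GHK: Vm = 61.2·log₁₀[(Kₒ + α·Naₒ)/(Kᵢ + α·Naᵢ)].
10^(Vm/61.2) = 10^(55.0/61.2) = 7.9194
So 7.9194·(Kᵢ + α·Naᵢ) = Kₒ + α·Naₒ → α = (7.9194·113.0 − 4.17) / (126.0 − 7.9194·11.8)
α = (894.9 − 4.17) / (126.0 − 93.45) = 890.7/32.55 = 27.36

27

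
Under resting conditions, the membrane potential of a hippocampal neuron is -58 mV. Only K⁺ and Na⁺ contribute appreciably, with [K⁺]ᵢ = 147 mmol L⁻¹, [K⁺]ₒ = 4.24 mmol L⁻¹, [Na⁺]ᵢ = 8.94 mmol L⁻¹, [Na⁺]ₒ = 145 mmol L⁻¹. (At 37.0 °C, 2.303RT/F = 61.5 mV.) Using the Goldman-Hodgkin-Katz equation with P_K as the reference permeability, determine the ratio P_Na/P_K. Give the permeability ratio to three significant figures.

Let α = P_Na/P_K. GHK: Vm = 61.5·log₁₀[(Kₒ + α·Naₒ)/(Kᵢ + α·Naᵢ)].
10^(Vm/61.5) = 10^(-58.0/61.5) = 0.114
So 0.114·(Kᵢ + α·Naᵢ) = Kₒ + α·Naₒ → α = (0.114·147.0 − 4.24) / (145.0 − 0.114·8.94)
α = (16.76 − 4.24) / (145.0 − 1.019) = 12.52/144 = 0.08694

0.0869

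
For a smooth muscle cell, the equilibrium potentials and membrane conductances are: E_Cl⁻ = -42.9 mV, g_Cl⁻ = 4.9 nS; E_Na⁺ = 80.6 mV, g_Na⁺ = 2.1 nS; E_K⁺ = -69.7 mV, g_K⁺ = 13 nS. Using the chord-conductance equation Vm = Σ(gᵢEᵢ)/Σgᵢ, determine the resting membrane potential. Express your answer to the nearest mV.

Σ gᵢEᵢ = 4.9·(-42.9) + 2.1·(80.6) + 13·(-69.7) = -947.05
Σ gᵢ = 4.9 + 2.1 + 13 = 20
Vm = -947.05 / 20 = -47.35 mV

-47 mV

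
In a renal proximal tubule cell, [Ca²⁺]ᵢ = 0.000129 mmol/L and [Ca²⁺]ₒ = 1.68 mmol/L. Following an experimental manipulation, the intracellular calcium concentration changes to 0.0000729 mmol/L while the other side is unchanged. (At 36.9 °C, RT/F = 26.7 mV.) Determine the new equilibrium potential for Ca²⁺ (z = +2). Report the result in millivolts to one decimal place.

After the shift: [Ca²⁺]_out = 1.68, [Ca²⁺]_in = 0.0000729 mmol/L.
E_new = (26.7/2)·ln(1.68/0.0000729) = 13.35 · (10.0452) = 134.10 mV

134.1 mV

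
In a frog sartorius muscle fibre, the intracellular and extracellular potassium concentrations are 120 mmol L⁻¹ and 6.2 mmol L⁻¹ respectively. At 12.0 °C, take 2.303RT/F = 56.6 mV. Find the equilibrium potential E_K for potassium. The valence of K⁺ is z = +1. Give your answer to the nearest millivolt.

E = (56.6/z) · log₁₀([K⁺]_out/[K⁺]_in) with z = +1.
= (56.6/1) · log₁₀(6.2/120) = 56.60 · log₁₀(0.05167)
= 56.60 · (-1.2868) = -72.83 mV

-73 mV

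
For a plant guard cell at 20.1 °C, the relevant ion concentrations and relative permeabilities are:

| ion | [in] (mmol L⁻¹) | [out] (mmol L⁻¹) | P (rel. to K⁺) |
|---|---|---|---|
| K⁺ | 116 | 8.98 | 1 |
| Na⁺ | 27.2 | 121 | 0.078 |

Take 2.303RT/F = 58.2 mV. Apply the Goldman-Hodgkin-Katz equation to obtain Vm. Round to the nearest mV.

Vm = 58.2 · log₁₀[(Σ P·[cation]ₒ + Σ P·[anion]ᵢ) / (Σ P·[cation]ᵢ + Σ P·[anion]ₒ)]
Numerator = 1×8.98 + 0.078×121 = 18.42
Denominator = 1×116 + 0.078×27.2 = 118.1
Vm = 58.2 · log₁₀(0.15592) = 58.2 × (-0.8071) = -46.97 mV

-47 mV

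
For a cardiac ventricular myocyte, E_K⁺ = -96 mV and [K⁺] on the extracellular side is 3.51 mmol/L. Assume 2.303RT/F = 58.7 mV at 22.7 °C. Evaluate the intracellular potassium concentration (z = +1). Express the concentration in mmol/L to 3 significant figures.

152 mmol/L

Nernst: E = (58.7/1) · log₁₀([out]/[in]), so log₁₀([out]/[in]) = -96.0 × 1 / 58.7 = -1.6354.
[out]/[in] = 10^(-1.6354) = 0.02315.
[in] = 3.51 / 0.02315 = 151.6 mmol/L.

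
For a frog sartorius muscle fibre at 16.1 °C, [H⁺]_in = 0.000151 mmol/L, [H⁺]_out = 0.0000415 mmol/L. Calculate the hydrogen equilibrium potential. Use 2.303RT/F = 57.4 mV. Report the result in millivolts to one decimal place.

-32.2 mV

E = (57.4/z) · log₁₀([H⁺]_out/[H⁺]_in) with z = +1.
= (57.4/1) · log₁₀(0.0000415/0.000151) = 57.40 · log₁₀(0.2748)
= 57.40 · (-0.5609) = -32.20 mV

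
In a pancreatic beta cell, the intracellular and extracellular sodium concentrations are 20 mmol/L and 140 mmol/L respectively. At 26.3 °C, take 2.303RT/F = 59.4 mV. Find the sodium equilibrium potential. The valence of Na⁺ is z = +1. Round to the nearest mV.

50 mV

E = (59.4/z) · log₁₀([Na⁺]_out/[Na⁺]_in) with z = +1.
= (59.4/1) · log₁₀(140/20) = 59.40 · log₁₀(7)
= 59.40 · (0.8451) = 50.20 mV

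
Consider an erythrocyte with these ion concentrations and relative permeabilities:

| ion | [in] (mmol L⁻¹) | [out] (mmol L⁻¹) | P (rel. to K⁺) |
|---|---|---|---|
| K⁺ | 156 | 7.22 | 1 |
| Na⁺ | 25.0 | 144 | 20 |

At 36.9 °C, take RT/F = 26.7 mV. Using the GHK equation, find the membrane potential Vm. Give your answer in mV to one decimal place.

39.6 mV

Vm = 26.7 · ln[(Σ P·[cation]ₒ + Σ P·[anion]ᵢ) / (Σ P·[cation]ᵢ + Σ P·[anion]ₒ)]
Numerator = 1×7.22 + 20×144 = 2887
Denominator = 1×156 + 20×25.0 = 656
Vm = 26.7 · ln(4.4013) = 26.7 × (1.4819) = 39.57 mV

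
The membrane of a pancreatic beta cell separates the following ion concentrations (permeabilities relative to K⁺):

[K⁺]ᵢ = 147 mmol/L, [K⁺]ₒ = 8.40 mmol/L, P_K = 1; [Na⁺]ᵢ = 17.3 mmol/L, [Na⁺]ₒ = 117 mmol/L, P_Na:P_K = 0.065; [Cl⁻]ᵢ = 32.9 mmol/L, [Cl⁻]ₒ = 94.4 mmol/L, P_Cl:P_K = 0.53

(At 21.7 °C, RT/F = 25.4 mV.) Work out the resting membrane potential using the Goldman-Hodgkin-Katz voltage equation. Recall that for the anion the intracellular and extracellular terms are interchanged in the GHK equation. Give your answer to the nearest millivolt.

-45 mV

Vm = 25.4 · ln[(Σ P·[cation]ₒ + Σ P·[anion]ᵢ) / (Σ P·[cation]ᵢ + Σ P·[anion]ₒ)]
Numerator = 1×8.40 + 0.065×117 + 0.53×32.9 = 33.44
Denominator = 1×147 + 0.065×17.3 + 0.53×94.4 = 198.2
Vm = 25.4 · ln(0.16877) = 25.4 × (-1.7792) = -45.19 mV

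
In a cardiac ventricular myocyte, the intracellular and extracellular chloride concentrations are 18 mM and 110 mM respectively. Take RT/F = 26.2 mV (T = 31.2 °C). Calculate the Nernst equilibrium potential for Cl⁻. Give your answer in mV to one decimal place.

-47.4 mV

E = (26.2/z) · ln([Cl⁻]_out/[Cl⁻]_in) with z = -1.
For an anion, dividing by z = -1 reverses the sign.
= (26.2/-1) · ln(110/18) = -26.20 · ln(6.111)
= -26.20 · (1.8101) = -47.42 mV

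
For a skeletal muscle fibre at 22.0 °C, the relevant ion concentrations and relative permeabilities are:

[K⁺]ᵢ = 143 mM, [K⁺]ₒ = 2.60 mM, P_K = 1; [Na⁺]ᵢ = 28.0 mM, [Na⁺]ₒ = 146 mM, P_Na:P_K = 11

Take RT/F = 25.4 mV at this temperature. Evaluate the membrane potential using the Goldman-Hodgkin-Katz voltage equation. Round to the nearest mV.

Vm = 25.4 · ln[(Σ P·[cation]ₒ + Σ P·[anion]ᵢ) / (Σ P·[cation]ᵢ + Σ P·[anion]ₒ)]
Numerator = 1×2.60 + 11×146 = 1609
Denominator = 1×143 + 11×28.0 = 451
Vm = 25.4 · ln(3.5667) = 25.4 × (1.2717) = 32.30 mV

32 mV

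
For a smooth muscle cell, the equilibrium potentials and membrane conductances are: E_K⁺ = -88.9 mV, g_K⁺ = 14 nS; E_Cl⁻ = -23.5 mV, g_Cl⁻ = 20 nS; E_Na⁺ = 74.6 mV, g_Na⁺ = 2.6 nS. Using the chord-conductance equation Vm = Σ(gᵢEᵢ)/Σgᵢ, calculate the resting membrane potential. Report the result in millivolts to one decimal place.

-41.5 mV

Σ gᵢEᵢ = 14·(-88.9) + 20·(-23.5) + 2.6·(74.6) = -1520.64
Σ gᵢ = 14 + 20 + 2.6 = 36.6
Vm = -1520.64 / 36.6 = -41.55 mV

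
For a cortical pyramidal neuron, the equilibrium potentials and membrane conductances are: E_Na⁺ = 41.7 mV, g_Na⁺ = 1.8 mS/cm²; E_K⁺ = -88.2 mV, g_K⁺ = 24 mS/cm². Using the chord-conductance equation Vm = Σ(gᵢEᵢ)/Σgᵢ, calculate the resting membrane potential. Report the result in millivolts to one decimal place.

-79.1 mV

Σ gᵢEᵢ = 1.8·(41.7) + 24·(-88.2) = -2041.74
Σ gᵢ = 1.8 + 24 = 25.8
Vm = -2041.74 / 25.8 = -79.14 mV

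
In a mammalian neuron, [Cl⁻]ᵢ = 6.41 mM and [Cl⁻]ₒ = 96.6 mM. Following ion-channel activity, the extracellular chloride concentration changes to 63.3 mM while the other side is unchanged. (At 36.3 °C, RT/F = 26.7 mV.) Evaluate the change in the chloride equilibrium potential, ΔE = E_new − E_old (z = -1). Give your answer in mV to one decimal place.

11.3 mV

E_old = (26.7/-1)·ln(96.6/6.41) = -72.43 mV
E_new = (26.7/-1)·ln(63.3/6.41) = -61.14 mV
ΔE = -61.14 − (-72.43) = 11.29 mV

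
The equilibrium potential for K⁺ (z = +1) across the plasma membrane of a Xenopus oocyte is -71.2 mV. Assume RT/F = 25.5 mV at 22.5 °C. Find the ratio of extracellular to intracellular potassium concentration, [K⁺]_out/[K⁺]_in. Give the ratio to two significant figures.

ln([out]/[in]) = E·z/(25.5) = -71.2 × 1 / 25.5 = -2.7922
[out]/[in] = e^(-2.7922) = 0.06129

0.061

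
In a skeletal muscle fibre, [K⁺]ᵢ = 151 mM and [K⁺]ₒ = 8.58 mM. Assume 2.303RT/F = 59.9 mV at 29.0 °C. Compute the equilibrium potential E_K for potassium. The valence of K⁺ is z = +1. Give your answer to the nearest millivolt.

-75 mV

E = (59.9/z) · log₁₀([K⁺]_out/[K⁺]_in) with z = +1.
= (59.9/1) · log₁₀(8.58/151) = 59.90 · log₁₀(0.05682)
= 59.90 · (-1.2455) = -74.60 mV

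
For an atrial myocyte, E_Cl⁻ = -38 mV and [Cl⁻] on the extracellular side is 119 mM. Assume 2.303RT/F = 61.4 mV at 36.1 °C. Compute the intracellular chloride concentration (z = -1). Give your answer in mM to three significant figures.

Nernst: E = (61.4/-1) · log₁₀([out]/[in]), so log₁₀([out]/[in]) = -38.0 × -1 / 61.4 = 0.6189.
[out]/[in] = 10^(0.6189) = 4.158.
[in] = 119 / 4.158 = 28.62 mM.

28.6 mM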